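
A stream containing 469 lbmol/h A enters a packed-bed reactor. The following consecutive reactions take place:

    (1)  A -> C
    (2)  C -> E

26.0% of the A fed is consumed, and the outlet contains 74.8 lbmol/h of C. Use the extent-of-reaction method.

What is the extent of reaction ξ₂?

Conversion of A: A consumed = 1ξ₁ = 0.26 × 469 → ξ₁ = 121.9 lbmol/h.
C balance: n_C = 0 + 1ξ₁ − 1ξ₂ = 74.8 → ξ₂ = (1·121.9 − 74.8)/1 = 47.14 lbmol/h.
Outlet amounts (n = n₀ + Σ ν·ξ):
  A: 469 − 1(121.9) = 347.1
  C: 0 + 1(121.9) − 1(47.14) = 74.8
  E: 0 + 1(47.14) = 47.14

ξ₂ = 47.1 lbmol/h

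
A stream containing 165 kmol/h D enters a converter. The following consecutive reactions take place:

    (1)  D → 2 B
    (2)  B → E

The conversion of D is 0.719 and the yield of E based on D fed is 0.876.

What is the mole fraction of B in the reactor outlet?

Conversion of D: D consumed = 1ξ₁ = 0.719 × 165 → ξ₁ = 118.6 kmol/h.
Yield of E: 1ξ₂ / 165 = 0.876 → ξ₂ = 144.5 kmol/h.
Outlet amounts (n = n₀ + Σ ν·ξ):
  D: 165 − 1(118.6) = 46.37
  B: 0 + 2(118.6) − 1(144.5) = 92.73
  E: 0 + 1(144.5) = 144.5
Total out = 283.6 kmol/h; y_B = 92.73 / 283.6 = 0.3269.

0.327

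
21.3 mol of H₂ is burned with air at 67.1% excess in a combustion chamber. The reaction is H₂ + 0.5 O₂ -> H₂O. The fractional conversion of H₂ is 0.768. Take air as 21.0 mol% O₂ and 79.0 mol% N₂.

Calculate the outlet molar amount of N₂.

66.9 mol

Stoichiometric O₂ = 0.5 × 21.3 = 10.65 mol; O₂ fed = 10.65 × 1.671 = 17.8 mol.
N₂ fed = 17.8 × 79/21 = 66.95 mol.
Fuel reacted = 0.768 × 21.3 → ξ = 16.36 mol.
Outlet (n = n₀ + ν ξ):
  H₂: 21.3 − 1(16.36) = 4.942
  O₂: 17.8 − 0.5(16.36) = 9.617
  N₂: 66.95 (inert)
  H₂O: 0 + 1(16.36) = 16.36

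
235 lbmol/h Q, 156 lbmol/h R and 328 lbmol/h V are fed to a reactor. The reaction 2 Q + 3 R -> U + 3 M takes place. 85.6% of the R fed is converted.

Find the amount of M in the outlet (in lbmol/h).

R reacted = 0.856 × 156 = 133.5 lbmol/h; ν_R = −3, so ξ = 133.5/3 = 44.51 lbmol/h.
Outlet amounts (n = n₀ + ν ξ):
  Q: 235 − 2(44.51) = 146
  R: 156 − 3(44.51) = 22.46
  U: 0 + 1(44.51) = 44.51
  M: 0 + 3(44.51) = 133.5
  V: 328 (inert)

134 lbmol/h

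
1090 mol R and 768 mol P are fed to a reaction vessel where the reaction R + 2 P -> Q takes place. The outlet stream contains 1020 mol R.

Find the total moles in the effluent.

For R: n = n₀ − 1ξ → 1020 = 1090 − 1ξ, giving ξ = 70 mol.
Outlet amounts (n = n₀ + ν ξ):
  R: 1090 − 1(70) = 1020
  P: 768 − 2(70) = 628
  Q: 0 + 1(70) = 70
Total out = 1020 + 628 + 70 = 1718 mol.

1720 mol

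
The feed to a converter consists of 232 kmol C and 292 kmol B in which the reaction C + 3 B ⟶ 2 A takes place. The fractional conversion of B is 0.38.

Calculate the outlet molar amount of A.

B reacted = 0.38 × 292 = 111 kmol; ν_B = −3, so ξ = 111/3 = 36.99 kmol.
Outlet amounts (n = n₀ + ν ξ):
  C: 232 − 1(36.99) = 195
  B: 292 − 3(36.99) = 181
  A: 0 + 2(36.99) = 73.97

74 kmol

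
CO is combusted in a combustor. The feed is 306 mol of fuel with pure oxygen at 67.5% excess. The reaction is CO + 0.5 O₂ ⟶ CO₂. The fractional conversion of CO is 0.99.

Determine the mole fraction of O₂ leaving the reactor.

Stoichiometric O₂ = 0.5 × 306 = 153 mol; O₂ fed = 153 × 1.675 = 256.3 mol.
Fuel reacted = 0.99 × 306 → ξ = 302.9 mol.
Outlet (n = n₀ + ν ξ):
  CO: 306 − 1(302.9) = 3.06
  O₂: 256.3 − 0.5(302.9) = 104.8
  CO₂: 0 + 1(302.9) = 302.9
Total out = 410.8 mol; y_O₂ = 104.8 / 410.8 = 0.2551.

0.255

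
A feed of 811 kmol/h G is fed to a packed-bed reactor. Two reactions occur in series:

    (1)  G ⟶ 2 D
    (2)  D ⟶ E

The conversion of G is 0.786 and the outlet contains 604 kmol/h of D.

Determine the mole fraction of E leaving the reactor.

0.463

Conversion of G: G consumed = 1ξ₁ = 0.786 × 811 → ξ₁ = 637.4 kmol/h.
D balance: n_D = 0 + 2ξ₁ − 1ξ₂ = 604 → ξ₂ = (2·637.4 − 604)/1 = 670.9 kmol/h.
Outlet amounts (n = n₀ + Σ ν·ξ):
  G: 811 − 1(637.4) = 173.6
  D: 0 + 2(637.4) − 1(670.9) = 604
  E: 0 + 1(670.9) = 670.9
Total out = 1448 kmol/h; y_E = 670.9 / 1448 = 0.4632.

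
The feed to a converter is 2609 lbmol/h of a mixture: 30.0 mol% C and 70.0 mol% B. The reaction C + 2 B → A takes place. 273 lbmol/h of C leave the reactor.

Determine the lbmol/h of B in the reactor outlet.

For C: n = n₀ − 1ξ → 273 = 782.7 − 1ξ, giving ξ = 509.7 lbmol/h.
Outlet amounts (n = n₀ + ν ξ):
  C: 782.7 − 1(509.7) = 273
  B: 1826 − 2(509.7) = 806.9
  A: 0 + 1(509.7) = 509.7

807 lbmol/h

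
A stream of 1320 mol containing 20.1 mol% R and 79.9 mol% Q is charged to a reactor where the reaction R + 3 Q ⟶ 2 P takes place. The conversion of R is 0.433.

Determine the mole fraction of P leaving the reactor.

0.211

R reacted = 0.433 × 265.3 = 114.9 mol; ν_R = −1, so ξ = 114.9/1 = 114.9 mol.
Outlet amounts (n = n₀ + ν ξ):
  R: 265.3 − 1(114.9) = 150.4
  Q: 1055 − 3(114.9) = 710
  P: 0 + 2(114.9) = 229.8
Total out = 1090 mol; y_P = 229.8 / 1090 = 0.2108.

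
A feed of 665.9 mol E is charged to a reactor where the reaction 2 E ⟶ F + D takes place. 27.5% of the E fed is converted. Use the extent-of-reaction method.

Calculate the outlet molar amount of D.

E reacted = 0.275 × 665.9 = 183.1 mol; ν_E = −2, so ξ = 183.1/2 = 91.56 mol.
Outlet amounts (n = n₀ + ν ξ):
  E: 665.9 − 2(91.56) = 482.8
  F: 0 + 1(91.56) = 91.56
  D: 0 + 1(91.56) = 91.56

91.6 mol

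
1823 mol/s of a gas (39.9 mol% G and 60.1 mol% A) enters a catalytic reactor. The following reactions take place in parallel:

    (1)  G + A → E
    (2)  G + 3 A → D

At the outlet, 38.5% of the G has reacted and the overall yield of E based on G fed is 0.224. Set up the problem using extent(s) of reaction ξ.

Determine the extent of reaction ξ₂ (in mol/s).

Yield of E: 1ξ₁ / 727.4 = 0.224 → ξ₁ = 162.9 mol/s.
Conversion of G: 1ξ₁ + 1ξ₂ = 0.385 × 727.4 = 280 → ξ₂ = 117.1 mol/s.
Outlet amounts (n = n₀ + Σ ν·ξ):
  G: 727.4 − 1(162.9) − 1(117.1) = 447.3
  A: 1096 − 1(162.9) − 3(117.1) = 581.4
  E: 0 + 1(162.9) = 162.9
  D: 0 + 1(117.1) = 117.1

ξ₂ = 117 mol/s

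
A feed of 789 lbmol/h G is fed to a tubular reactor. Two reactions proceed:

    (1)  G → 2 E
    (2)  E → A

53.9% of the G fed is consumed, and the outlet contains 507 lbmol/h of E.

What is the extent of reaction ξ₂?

Conversion of G: G consumed = 1ξ₁ = 0.539 × 789 → ξ₁ = 425.3 lbmol/h.
E balance: n_E = 0 + 2ξ₁ − 1ξ₂ = 507 → ξ₂ = (2·425.3 − 507)/1 = 343.5 lbmol/h.
Outlet amounts (n = n₀ + Σ ν·ξ):
  G: 789 − 1(425.3) = 363.7
  E: 0 + 2(425.3) − 1(343.5) = 507
  A: 0 + 1(343.5) = 343.5

ξ₂ = 344 lbmol/h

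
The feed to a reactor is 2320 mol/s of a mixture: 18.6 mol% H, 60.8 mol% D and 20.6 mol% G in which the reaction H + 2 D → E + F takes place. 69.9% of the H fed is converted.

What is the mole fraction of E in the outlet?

H reacted = 0.699 × 431.5 = 301.6 mol/s; ν_H = −1, so ξ = 301.6/1 = 301.6 mol/s.
Outlet amounts (n = n₀ + ν ξ):
  H: 431.5 − 1(301.6) = 129.9
  D: 1411 − 2(301.6) = 807.3
  E: 0 + 1(301.6) = 301.6
  F: 0 + 1(301.6) = 301.6
  G: 477.9 (inert)
Total out = 2018 mol/s; y_E = 301.6 / 2018 = 0.1494.

0.149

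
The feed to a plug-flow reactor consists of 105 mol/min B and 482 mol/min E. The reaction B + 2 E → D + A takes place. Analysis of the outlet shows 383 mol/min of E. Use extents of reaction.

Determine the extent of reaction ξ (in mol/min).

ξ = 49.5 mol/min

For E: n = n₀ − 2ξ → 383 = 482 − 2ξ, giving ξ = 49.5 mol/min.
Outlet amounts (n = n₀ + ν ξ):
  B: 105 − 1(49.5) = 55.5
  E: 482 − 2(49.5) = 383
  D: 0 + 1(49.5) = 49.5
  A: 0 + 1(49.5) = 49.5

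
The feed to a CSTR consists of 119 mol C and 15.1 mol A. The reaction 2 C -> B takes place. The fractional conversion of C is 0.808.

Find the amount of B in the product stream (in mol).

C reacted = 0.808 × 119 = 96.15 mol; ν_C = −2, so ξ = 96.15/2 = 48.08 mol.
Outlet amounts (n = n₀ + ν ξ):
  C: 119 − 2(48.08) = 22.85
  B: 0 + 1(48.08) = 48.08
  A: 15.1 (inert)

48.1 mol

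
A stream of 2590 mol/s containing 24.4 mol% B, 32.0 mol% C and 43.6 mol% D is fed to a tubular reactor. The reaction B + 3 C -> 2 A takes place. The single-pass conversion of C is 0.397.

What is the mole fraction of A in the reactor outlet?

C reacted = 0.397 × 828.8 = 329 mol/s; ν_C = −3, so ξ = 329/3 = 109.7 mol/s.
Outlet amounts (n = n₀ + ν ξ):
  B: 632 − 1(109.7) = 522.3
  C: 828.8 − 3(109.7) = 499.8
  A: 0 + 2(109.7) = 219.4
  D: 1129 (inert)
Total out = 2371 mol/s; y_A = 219.4 / 2371 = 0.09253.

0.0925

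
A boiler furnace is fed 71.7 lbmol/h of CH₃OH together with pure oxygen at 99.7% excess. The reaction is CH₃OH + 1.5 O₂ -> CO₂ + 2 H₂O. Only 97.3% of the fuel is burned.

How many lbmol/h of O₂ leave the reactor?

Stoichiometric O₂ = 1.5 × 71.7 = 107.6 lbmol/h; O₂ fed = 107.6 × 1.997 = 214.8 lbmol/h.
Fuel reacted = 0.973 × 71.7 → ξ = 69.76 lbmol/h.
Outlet (n = n₀ + ν ξ):
  CH₃OH: 71.7 − 1(69.76) = 1.936
  O₂: 214.8 − 1.5(69.76) = 110.1
  CO₂: 0 + 1(69.76) = 69.76
  H₂O: 0 + 2(69.76) = 139.5

110 lbmol/h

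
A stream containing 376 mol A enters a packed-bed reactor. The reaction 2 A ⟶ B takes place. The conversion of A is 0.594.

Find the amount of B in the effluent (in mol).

A reacted = 0.594 × 376 = 223.3 mol; ν_A = −2, so ξ = 223.3/2 = 111.7 mol.
Outlet amounts (n = n₀ + ν ξ):
  A: 376 − 2(111.7) = 152.7
  B: 0 + 1(111.7) = 111.7

112 mol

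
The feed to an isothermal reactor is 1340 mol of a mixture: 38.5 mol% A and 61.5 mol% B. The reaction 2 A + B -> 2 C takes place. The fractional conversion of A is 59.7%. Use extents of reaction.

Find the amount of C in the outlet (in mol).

308 mol

A reacted = 0.597 × 515.9 = 308 mol; ν_A = −2, so ξ = 308/2 = 154 mol.
Outlet amounts (n = n₀ + ν ξ):
  A: 515.9 − 2(154) = 207.9
  B: 824.1 − 1(154) = 670.1
  C: 0 + 2(154) = 308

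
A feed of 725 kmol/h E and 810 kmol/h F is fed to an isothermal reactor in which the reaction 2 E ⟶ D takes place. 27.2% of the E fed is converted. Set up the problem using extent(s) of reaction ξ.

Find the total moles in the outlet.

E reacted = 0.272 × 725 = 197.2 kmol/h; ν_E = −2, so ξ = 197.2/2 = 98.6 kmol/h.
Outlet amounts (n = n₀ + ν ξ):
  E: 725 − 2(98.6) = 527.8
  D: 0 + 1(98.6) = 98.6
  F: 810 (inert)
Total out = 527.8 + 98.6 + 810 = 1436 kmol/h.

1440 kmol/h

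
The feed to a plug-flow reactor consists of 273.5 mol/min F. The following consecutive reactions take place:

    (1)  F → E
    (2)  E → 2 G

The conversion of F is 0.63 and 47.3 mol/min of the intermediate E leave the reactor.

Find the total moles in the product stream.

Conversion of F: F consumed = 1ξ₁ = 0.63 × 273.5 → ξ₁ = 172.3 mol/min.
E balance: n_E = 0 + 1ξ₁ − 1ξ₂ = 47.3 → ξ₂ = (1·172.3 − 47.3)/1 = 125 mol/min.
Outlet amounts (n = n₀ + Σ ν·ξ):
  F: 273.5 − 1(172.3) = 101.2
  E: 0 + 1(172.3) − 1(125) = 47.3
  G: 0 + 2(125) = 250
Total out = 101.2 + 47.3 + 250 = 398.5 mol/min.

399 mol/min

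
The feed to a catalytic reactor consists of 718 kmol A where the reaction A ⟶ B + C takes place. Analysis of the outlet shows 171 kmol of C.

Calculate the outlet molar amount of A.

For C: n = n₀ + 1ξ → 171 = 0 + 1ξ, giving ξ = 171 kmol.
Outlet amounts (n = n₀ + ν ξ):
  A: 718 − 1(171) = 547
  B: 0 + 1(171) = 171
  C: 0 + 1(171) = 171

547 kmol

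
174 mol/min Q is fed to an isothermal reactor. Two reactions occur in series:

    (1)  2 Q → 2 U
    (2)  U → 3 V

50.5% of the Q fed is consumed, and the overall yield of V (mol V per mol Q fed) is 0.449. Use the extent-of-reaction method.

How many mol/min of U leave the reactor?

61.8 mol/min

Conversion of Q: Q consumed = 2ξ₁ = 0.505 × 174 → ξ₁ = 43.94 mol/min.
Yield of V: 3ξ₂ / 174 = 0.449 → ξ₂ = 26.04 mol/min.
Outlet amounts (n = n₀ + Σ ν·ξ):
  Q: 174 − 2(43.94) = 86.13
  U: 0 + 2(43.94) − 1(26.04) = 61.83
  V: 0 + 3(26.04) = 78.13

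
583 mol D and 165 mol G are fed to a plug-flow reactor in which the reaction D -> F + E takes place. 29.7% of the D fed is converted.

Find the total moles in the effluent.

921 mol

D reacted = 0.297 × 583 = 173.2 mol; ν_D = −1, so ξ = 173.2/1 = 173.2 mol.
Outlet amounts (n = n₀ + ν ξ):
  D: 583 − 1(173.2) = 409.8
  F: 0 + 1(173.2) = 173.2
  E: 0 + 1(173.2) = 173.2
  G: 165 (inert)
Total out = 409.8 + 173.2 + 173.2 + 165 = 921.2 mol.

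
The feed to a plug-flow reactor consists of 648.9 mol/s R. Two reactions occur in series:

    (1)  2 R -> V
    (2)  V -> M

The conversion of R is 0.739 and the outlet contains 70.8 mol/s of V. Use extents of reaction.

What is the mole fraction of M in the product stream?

0.413

Conversion of R: R consumed = 2ξ₁ = 0.739 × 648.9 → ξ₁ = 239.8 mol/s.
V balance: n_V = 0 + 1ξ₁ − 1ξ₂ = 70.8 → ξ₂ = (1·239.8 − 70.8)/1 = 169 mol/s.
Outlet amounts (n = n₀ + Σ ν·ξ):
  R: 648.9 − 2(239.8) = 169.4
  V: 0 + 1(239.8) − 1(169) = 70.8
  M: 0 + 1(169) = 169
Total out = 409.1 mol/s; y_M = 169 / 409.1 = 0.413.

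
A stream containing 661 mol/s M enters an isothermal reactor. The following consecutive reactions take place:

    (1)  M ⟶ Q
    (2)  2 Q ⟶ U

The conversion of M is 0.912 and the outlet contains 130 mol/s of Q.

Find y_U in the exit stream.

Conversion of M: M consumed = 1ξ₁ = 0.912 × 661 → ξ₁ = 602.8 mol/s.
Q balance: n_Q = 0 + 1ξ₁ − 2ξ₂ = 130 → ξ₂ = (1·602.8 − 130)/2 = 236.4 mol/s.
Outlet amounts (n = n₀ + Σ ν·ξ):
  M: 661 − 1(602.8) = 58.17
  Q: 0 + 1(602.8) − 2(236.4) = 130
  U: 0 + 1(236.4) = 236.4
Total out = 424.6 mol/s; y_U = 236.4 / 424.6 = 0.5568.

0.557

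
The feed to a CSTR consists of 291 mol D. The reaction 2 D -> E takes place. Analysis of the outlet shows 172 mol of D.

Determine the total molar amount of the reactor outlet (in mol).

232 mol

For D: n = n₀ − 2ξ → 172 = 291 − 2ξ, giving ξ = 59.5 mol.
Outlet amounts (n = n₀ + ν ξ):
  D: 291 − 2(59.5) = 172
  E: 0 + 1(59.5) = 59.5
Total out = 172 + 59.5 = 231.5 mol.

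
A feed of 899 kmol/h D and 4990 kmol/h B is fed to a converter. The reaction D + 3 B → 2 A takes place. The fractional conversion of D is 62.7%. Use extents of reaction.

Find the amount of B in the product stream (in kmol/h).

D reacted = 0.627 × 899 = 563.7 kmol/h; ν_D = −1, so ξ = 563.7/1 = 563.7 kmol/h.
Outlet amounts (n = n₀ + ν ξ):
  D: 899 − 1(563.7) = 335.3
  B: 4990 − 3(563.7) = 3299
  A: 0 + 2(563.7) = 1127

3300 kmol/h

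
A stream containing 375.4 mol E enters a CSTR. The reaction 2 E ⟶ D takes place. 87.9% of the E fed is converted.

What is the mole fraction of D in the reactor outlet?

0.784

E reacted = 0.879 × 375.4 = 330 mol; ν_E = −2, so ξ = 330/2 = 165 mol.
Outlet amounts (n = n₀ + ν ξ):
  E: 375.4 − 2(165) = 45.42
  D: 0 + 1(165) = 165
Total out = 210.4 mol; y_D = 165 / 210.4 = 0.7841.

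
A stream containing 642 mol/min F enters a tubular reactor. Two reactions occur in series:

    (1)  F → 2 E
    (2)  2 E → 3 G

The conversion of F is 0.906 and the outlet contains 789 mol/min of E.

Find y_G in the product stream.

0.398

Conversion of F: F consumed = 1ξ₁ = 0.906 × 642 → ξ₁ = 581.7 mol/min.
E balance: n_E = 0 + 2ξ₁ − 2ξ₂ = 789 → ξ₂ = (2·581.7 − 789)/2 = 187.2 mol/min.
Outlet amounts (n = n₀ + Σ ν·ξ):
  F: 642 − 1(581.7) = 60.35
  E: 0 + 2(581.7) − 2(187.2) = 789
  G: 0 + 3(187.2) = 561.5
Total out = 1411 mol/min; y_G = 561.5 / 1411 = 0.398.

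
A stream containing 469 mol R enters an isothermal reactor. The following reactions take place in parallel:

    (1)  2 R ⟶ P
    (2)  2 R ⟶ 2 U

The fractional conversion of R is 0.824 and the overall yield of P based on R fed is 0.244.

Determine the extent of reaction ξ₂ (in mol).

ξ₂ = 78.8 mol

Yield of P: 1ξ₁ / 469 = 0.244 → ξ₁ = 114.4 mol.
Conversion of R: 2ξ₁ + 2ξ₂ = 0.824 × 469 = 386.5 → ξ₂ = 78.79 mol.
Outlet amounts (n = n₀ + Σ ν·ξ):
  R: 469 − 2(114.4) − 2(78.79) = 82.54
  P: 0 + 1(114.4) = 114.4
  U: 0 + 2(78.79) = 157.6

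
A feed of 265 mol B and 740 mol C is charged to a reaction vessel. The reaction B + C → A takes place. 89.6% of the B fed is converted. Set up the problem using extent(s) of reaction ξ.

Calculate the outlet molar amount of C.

B reacted = 0.896 × 265 = 237.4 mol; ν_B = −1, so ξ = 237.4/1 = 237.4 mol.
Outlet amounts (n = n₀ + ν ξ):
  B: 265 − 1(237.4) = 27.56
  C: 740 − 1(237.4) = 502.6
  A: 0 + 1(237.4) = 237.4

503 mol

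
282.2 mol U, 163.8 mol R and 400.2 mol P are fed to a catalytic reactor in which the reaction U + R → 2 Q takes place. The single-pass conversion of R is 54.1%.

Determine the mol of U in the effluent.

R reacted = 0.541 × 163.8 = 88.62 mol; ν_R = −1, so ξ = 88.62/1 = 88.62 mol.
Outlet amounts (n = n₀ + ν ξ):
  U: 282.2 − 1(88.62) = 193.6
  R: 163.8 − 1(88.62) = 75.18
  Q: 0 + 2(88.62) = 177.2
  P: 400.2 (inert)

194 mol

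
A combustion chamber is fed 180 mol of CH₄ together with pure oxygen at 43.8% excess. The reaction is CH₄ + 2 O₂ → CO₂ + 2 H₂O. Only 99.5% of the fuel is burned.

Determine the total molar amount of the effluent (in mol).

698 mol

Stoichiometric O₂ = 2 × 180 = 360 mol; O₂ fed = 360 × 1.438 = 517.7 mol.
Fuel reacted = 0.995 × 180 → ξ = 179.1 mol.
Outlet (n = n₀ + ν ξ):
  CH₄: 180 − 1(179.1) = 0.9
  O₂: 517.7 − 2(179.1) = 159.5
  CO₂: 0 + 1(179.1) = 179.1
  H₂O: 0 + 2(179.1) = 358.2
Total out = 0.9 + 159.5 + 179.1 + 358.2 = 697.7 mol.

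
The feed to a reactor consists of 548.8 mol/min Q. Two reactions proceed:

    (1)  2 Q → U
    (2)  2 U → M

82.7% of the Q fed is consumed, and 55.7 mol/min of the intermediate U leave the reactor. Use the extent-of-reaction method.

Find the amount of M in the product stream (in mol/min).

Conversion of Q: Q consumed = 2ξ₁ = 0.827 × 548.8 → ξ₁ = 226.9 mol/min.
U balance: n_U = 0 + 1ξ₁ − 2ξ₂ = 55.7 → ξ₂ = (1·226.9 − 55.7)/2 = 85.61 mol/min.
Outlet amounts (n = n₀ + Σ ν·ξ):
  Q: 548.8 − 2(226.9) = 94.94
  U: 0 + 1(226.9) − 2(85.61) = 55.7
  M: 0 + 1(85.61) = 85.61

85.6 mol/min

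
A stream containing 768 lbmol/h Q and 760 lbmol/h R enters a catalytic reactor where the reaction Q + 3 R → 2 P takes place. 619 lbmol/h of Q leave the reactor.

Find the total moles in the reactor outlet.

For Q: n = n₀ − 1ξ → 619 = 768 − 1ξ, giving ξ = 149 lbmol/h.
Outlet amounts (n = n₀ + ν ξ):
  Q: 768 − 1(149) = 619
  R: 760 − 3(149) = 313
  P: 0 + 2(149) = 298
Total out = 619 + 313 + 298 = 1230 lbmol/h.

1230 lbmol/h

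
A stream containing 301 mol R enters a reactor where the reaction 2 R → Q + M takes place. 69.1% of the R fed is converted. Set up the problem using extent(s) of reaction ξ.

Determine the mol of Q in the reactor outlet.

R reacted = 0.691 × 301 = 208 mol; ν_R = −2, so ξ = 208/2 = 104 mol.
Outlet amounts (n = n₀ + ν ξ):
  R: 301 − 2(104) = 93.01
  Q: 0 + 1(104) = 104
  M: 0 + 1(104) = 104

104 mol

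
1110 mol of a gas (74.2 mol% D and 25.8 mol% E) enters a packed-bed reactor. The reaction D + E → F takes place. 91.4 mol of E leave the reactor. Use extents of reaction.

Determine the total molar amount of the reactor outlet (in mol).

915 mol

For E: n = n₀ − 1ξ → 91.4 = 286.4 − 1ξ, giving ξ = 195 mol.
Outlet amounts (n = n₀ + ν ξ):
  D: 823.6 − 1(195) = 628.6
  E: 286.4 − 1(195) = 91.4
  F: 0 + 1(195) = 195
Total out = 628.6 + 91.4 + 195 = 915 mol.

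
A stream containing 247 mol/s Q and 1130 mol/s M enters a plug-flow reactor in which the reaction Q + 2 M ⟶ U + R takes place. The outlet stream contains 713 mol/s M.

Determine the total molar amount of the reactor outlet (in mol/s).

1170 mol/s

For M: n = n₀ − 2ξ → 713 = 1130 − 2ξ, giving ξ = 208.5 mol/s.
Outlet amounts (n = n₀ + ν ξ):
  Q: 247 − 1(208.5) = 38.5
  M: 1130 − 2(208.5) = 713
  U: 0 + 1(208.5) = 208.5
  R: 0 + 1(208.5) = 208.5
Total out = 38.5 + 713 + 208.5 + 208.5 = 1168 mol/s.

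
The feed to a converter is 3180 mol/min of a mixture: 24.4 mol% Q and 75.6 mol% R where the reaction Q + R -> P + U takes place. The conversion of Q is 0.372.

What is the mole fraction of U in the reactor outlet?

0.0908

Q reacted = 0.372 × 775.9 = 288.6 mol/min; ν_Q = −1, so ξ = 288.6/1 = 288.6 mol/min.
Outlet amounts (n = n₀ + ν ξ):
  Q: 775.9 − 1(288.6) = 487.3
  R: 2404 − 1(288.6) = 2115
  P: 0 + 1(288.6) = 288.6
  U: 0 + 1(288.6) = 288.6
Total out = 3180 mol/min; y_U = 288.6 / 3180 = 0.09077.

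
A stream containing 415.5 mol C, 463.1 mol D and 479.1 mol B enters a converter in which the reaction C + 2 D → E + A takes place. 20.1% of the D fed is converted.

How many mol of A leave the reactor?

46.5 mol

D reacted = 0.201 × 463.1 = 93.08 mol; ν_D = −2, so ξ = 93.08/2 = 46.54 mol.
Outlet amounts (n = n₀ + ν ξ):
  C: 415.5 − 1(46.54) = 369
  D: 463.1 − 2(46.54) = 370
  E: 0 + 1(46.54) = 46.54
  A: 0 + 1(46.54) = 46.54
  B: 479.1 (inert)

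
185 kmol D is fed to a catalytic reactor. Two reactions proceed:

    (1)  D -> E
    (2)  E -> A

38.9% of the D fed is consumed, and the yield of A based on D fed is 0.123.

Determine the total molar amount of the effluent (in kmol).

Conversion of D: D consumed = 1ξ₁ = 0.389 × 185 → ξ₁ = 71.97 kmol.
Yield of A: 1ξ₂ / 185 = 0.123 → ξ₂ = 22.75 kmol.
Outlet amounts (n = n₀ + Σ ν·ξ):
  D: 185 − 1(71.97) = 113
  E: 0 + 1(71.97) − 1(22.75) = 49.21
  A: 0 + 1(22.75) = 22.75
Total out = 113 + 49.21 + 22.75 = 185 kmol.

185 kmol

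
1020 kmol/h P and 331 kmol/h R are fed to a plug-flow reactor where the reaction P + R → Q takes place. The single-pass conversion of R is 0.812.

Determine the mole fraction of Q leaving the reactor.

R reacted = 0.812 × 331 = 268.8 kmol/h; ν_R = −1, so ξ = 268.8/1 = 268.8 kmol/h.
Outlet amounts (n = n₀ + ν ξ):
  P: 1020 − 1(268.8) = 751.2
  R: 331 − 1(268.8) = 62.23
  Q: 0 + 1(268.8) = 268.8
Total out = 1082 kmol/h; y_Q = 268.8 / 1082 = 0.2484.

0.248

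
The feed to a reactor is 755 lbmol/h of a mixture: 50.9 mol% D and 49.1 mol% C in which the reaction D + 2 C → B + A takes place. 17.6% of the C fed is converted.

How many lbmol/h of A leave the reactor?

32.6 lbmol/h

C reacted = 0.176 × 370.7 = 65.24 lbmol/h; ν_C = −2, so ξ = 65.24/2 = 32.62 lbmol/h.
Outlet amounts (n = n₀ + ν ξ):
  D: 384.3 − 1(32.62) = 351.7
  C: 370.7 − 2(32.62) = 305.5
  B: 0 + 1(32.62) = 32.62
  A: 0 + 1(32.62) = 32.62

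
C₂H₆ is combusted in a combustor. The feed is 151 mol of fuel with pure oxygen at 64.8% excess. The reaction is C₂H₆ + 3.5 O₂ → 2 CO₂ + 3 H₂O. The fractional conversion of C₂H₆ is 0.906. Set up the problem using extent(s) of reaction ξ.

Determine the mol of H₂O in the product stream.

Stoichiometric O₂ = 3.5 × 151 = 528.5 mol; O₂ fed = 528.5 × 1.648 = 871 mol.
Fuel reacted = 0.906 × 151 → ξ = 136.8 mol.
Outlet (n = n₀ + ν ξ):
  C₂H₆: 151 − 1(136.8) = 14.19
  O₂: 871 − 3.5(136.8) = 392.1
  CO₂: 0 + 2(136.8) = 273.6
  H₂O: 0 + 3(136.8) = 410.4

410 mol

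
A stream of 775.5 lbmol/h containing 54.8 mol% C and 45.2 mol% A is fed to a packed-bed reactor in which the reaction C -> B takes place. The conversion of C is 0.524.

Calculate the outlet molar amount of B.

C reacted = 0.524 × 425 = 222.7 lbmol/h; ν_C = −1, so ξ = 222.7/1 = 222.7 lbmol/h.
Outlet amounts (n = n₀ + ν ξ):
  C: 425 − 1(222.7) = 202.3
  B: 0 + 1(222.7) = 222.7
  A: 350.5 (inert)

223 lbmol/h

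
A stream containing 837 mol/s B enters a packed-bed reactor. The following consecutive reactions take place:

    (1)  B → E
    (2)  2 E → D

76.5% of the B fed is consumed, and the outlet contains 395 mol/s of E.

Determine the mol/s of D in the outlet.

123 mol/s

Conversion of B: B consumed = 1ξ₁ = 0.765 × 837 → ξ₁ = 640.3 mol/s.
E balance: n_E = 0 + 1ξ₁ − 2ξ₂ = 395 → ξ₂ = (1·640.3 − 395)/2 = 122.7 mol/s.
Outlet amounts (n = n₀ + Σ ν·ξ):
  B: 837 − 1(640.3) = 196.7
  E: 0 + 1(640.3) − 2(122.7) = 395
  D: 0 + 1(122.7) = 122.7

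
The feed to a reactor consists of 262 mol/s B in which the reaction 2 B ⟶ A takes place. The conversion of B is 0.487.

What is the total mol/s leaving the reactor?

198 mol/s

B reacted = 0.487 × 262 = 127.6 mol/s; ν_B = −2, so ξ = 127.6/2 = 63.8 mol/s.
Outlet amounts (n = n₀ + ν ξ):
  B: 262 − 2(63.8) = 134.4
  A: 0 + 1(63.8) = 63.8
Total out = 134.4 + 63.8 = 198.2 mol/s.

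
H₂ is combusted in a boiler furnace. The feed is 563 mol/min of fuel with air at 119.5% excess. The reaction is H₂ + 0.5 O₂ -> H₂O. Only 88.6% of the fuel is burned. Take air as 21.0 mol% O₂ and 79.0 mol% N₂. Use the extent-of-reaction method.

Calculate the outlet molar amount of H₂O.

499 mol/min

Stoichiometric O₂ = 0.5 × 563 = 281.5 mol/min; O₂ fed = 281.5 × 2.195 = 617.9 mol/min.
N₂ fed = 617.9 × 79/21 = 2324 mol/min.
Fuel reacted = 0.886 × 563 → ξ = 498.8 mol/min.
Outlet (n = n₀ + ν ξ):
  H₂: 563 − 1(498.8) = 64.18
  O₂: 617.9 − 0.5(498.8) = 368.5
  N₂: 2324 (inert)
  H₂O: 0 + 1(498.8) = 498.8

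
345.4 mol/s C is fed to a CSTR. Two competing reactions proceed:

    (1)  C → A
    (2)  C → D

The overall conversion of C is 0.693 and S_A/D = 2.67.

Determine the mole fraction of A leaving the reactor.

Conversion of C: C consumed = 0.693 × 345.4 = 239.4 mol/s = 1ξ₁ + 1ξ₂.
Selectivity: 1ξ₁ / (1ξ₂) = 2.67 → ξ₁ = 2.67 ξ₂.
Substitute: (1·2.67 + 1) ξ₂ = 239.4 → ξ₂ = 65.22 mol/s, ξ₁ = 174.1 mol/s.
Outlet amounts (n = n₀ + Σ ν·ξ):
  C: 345.4 − 1(174.1) − 1(65.22) = 106
  A: 0 + 1(174.1) = 174.1
  D: 0 + 1(65.22) = 65.22
Total out = 345.4 mol/s; y_A = 174.1 / 345.4 = 0.5042.

0.504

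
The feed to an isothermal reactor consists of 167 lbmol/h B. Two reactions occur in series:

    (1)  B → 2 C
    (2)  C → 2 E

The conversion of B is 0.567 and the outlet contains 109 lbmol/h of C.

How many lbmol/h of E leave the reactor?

161 lbmol/h

Conversion of B: B consumed = 1ξ₁ = 0.567 × 167 → ξ₁ = 94.69 lbmol/h.
C balance: n_C = 0 + 2ξ₁ − 1ξ₂ = 109 → ξ₂ = (2·94.69 − 109)/1 = 80.38 lbmol/h.
Outlet amounts (n = n₀ + Σ ν·ξ):
  B: 167 − 1(94.69) = 72.31
  C: 0 + 2(94.69) − 1(80.38) = 109
  E: 0 + 2(80.38) = 160.8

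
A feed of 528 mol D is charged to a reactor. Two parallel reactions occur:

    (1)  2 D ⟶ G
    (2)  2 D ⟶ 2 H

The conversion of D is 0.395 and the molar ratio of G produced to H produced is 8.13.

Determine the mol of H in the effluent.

Conversion of D: D consumed = 0.395 × 528 = 208.6 mol = 2ξ₁ + 2ξ₂.
Selectivity: 1ξ₁ / (2ξ₂) = 8.13 → ξ₁ = 16.26 ξ₂.
Substitute: (2·16.26 + 2) ξ₂ = 208.6 → ξ₂ = 6.042 mol, ξ₁ = 98.24 mol.
Outlet amounts (n = n₀ + Σ ν·ξ):
  D: 528 − 2(98.24) − 2(6.042) = 319.4
  G: 0 + 1(98.24) = 98.24
  H: 0 + 2(6.042) = 12.08

12.1 mol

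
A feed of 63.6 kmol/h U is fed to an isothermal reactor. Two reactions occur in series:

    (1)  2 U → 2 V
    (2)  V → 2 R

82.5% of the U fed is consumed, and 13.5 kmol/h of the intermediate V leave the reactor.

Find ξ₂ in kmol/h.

ξ₂ = 39 kmol/h

Conversion of U: U consumed = 2ξ₁ = 0.825 × 63.6 → ξ₁ = 26.23 kmol/h.
V balance: n_V = 0 + 2ξ₁ − 1ξ₂ = 13.5 → ξ₂ = (2·26.23 − 13.5)/1 = 38.97 kmol/h.
Outlet amounts (n = n₀ + Σ ν·ξ):
  U: 63.6 − 2(26.23) = 11.13
  V: 0 + 2(26.23) − 1(38.97) = 13.5
  R: 0 + 2(38.97) = 77.94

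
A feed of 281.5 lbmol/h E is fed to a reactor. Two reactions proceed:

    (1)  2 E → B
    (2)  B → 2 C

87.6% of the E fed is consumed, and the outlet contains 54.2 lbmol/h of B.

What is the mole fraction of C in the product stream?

0.608

Conversion of E: E consumed = 2ξ₁ = 0.876 × 281.5 → ξ₁ = 123.3 lbmol/h.
B balance: n_B = 0 + 1ξ₁ − 1ξ₂ = 54.2 → ξ₂ = (1·123.3 − 54.2)/1 = 69.1 lbmol/h.
Outlet amounts (n = n₀ + Σ ν·ξ):
  E: 281.5 − 2(123.3) = 34.91
  B: 0 + 1(123.3) − 1(69.1) = 54.2
  C: 0 + 2(69.1) = 138.2
Total out = 227.3 lbmol/h; y_C = 138.2 / 227.3 = 0.608.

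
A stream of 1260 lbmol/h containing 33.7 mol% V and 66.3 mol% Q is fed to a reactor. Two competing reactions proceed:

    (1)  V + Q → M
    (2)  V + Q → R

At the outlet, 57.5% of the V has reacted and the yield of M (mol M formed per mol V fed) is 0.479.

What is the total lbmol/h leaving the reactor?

Yield of M: 1ξ₁ / 424.6 = 0.479 → ξ₁ = 203.4 lbmol/h.
Conversion of V: 1ξ₁ + 1ξ₂ = 0.575 × 424.6 = 244.2 → ξ₂ = 40.76 lbmol/h.
Outlet amounts (n = n₀ + Σ ν·ξ):
  V: 424.6 − 1(203.4) − 1(40.76) = 180.5
  Q: 835.4 − 1(203.4) − 1(40.76) = 591.2
  M: 0 + 1(203.4) = 203.4
  R: 0 + 1(40.76) = 40.76
Total out = 180.5 + 591.2 + 203.4 + 40.76 = 1016 lbmol/h.

1020 lbmol/h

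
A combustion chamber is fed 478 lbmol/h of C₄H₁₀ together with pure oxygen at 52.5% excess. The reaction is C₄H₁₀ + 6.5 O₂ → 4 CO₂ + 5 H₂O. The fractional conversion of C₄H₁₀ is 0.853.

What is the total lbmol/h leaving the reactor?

5830 lbmol/h

Stoichiometric O₂ = 6.5 × 478 = 3107 lbmol/h; O₂ fed = 3107 × 1.525 = 4738 lbmol/h.
Fuel reacted = 0.853 × 478 → ξ = 407.7 lbmol/h.
Outlet (n = n₀ + ν ξ):
  C₄H₁₀: 478 − 1(407.7) = 70.27
  O₂: 4738 − 6.5(407.7) = 2088
  CO₂: 0 + 4(407.7) = 1631
  H₂O: 0 + 5(407.7) = 2039
Total out = 70.27 + 2088 + 1631 + 2039 = 5828 lbmol/h.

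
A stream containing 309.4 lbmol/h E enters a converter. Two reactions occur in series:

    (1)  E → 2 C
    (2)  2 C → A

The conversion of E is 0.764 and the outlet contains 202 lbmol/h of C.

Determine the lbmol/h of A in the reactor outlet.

Conversion of E: E consumed = 1ξ₁ = 0.764 × 309.4 → ξ₁ = 236.4 lbmol/h.
C balance: n_C = 0 + 2ξ₁ − 2ξ₂ = 202 → ξ₂ = (2·236.4 − 202)/2 = 135.4 lbmol/h.
Outlet amounts (n = n₀ + Σ ν·ξ):
  E: 309.4 − 1(236.4) = 73.02
  C: 0 + 2(236.4) − 2(135.4) = 202
  A: 0 + 1(135.4) = 135.4

135 lbmol/h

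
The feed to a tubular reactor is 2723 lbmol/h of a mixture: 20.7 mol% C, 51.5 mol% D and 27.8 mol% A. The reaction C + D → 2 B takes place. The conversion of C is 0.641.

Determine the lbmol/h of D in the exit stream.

C reacted = 0.641 × 563.7 = 361.3 lbmol/h; ν_C = −1, so ξ = 361.3/1 = 361.3 lbmol/h.
Outlet amounts (n = n₀ + ν ξ):
  C: 563.7 − 1(361.3) = 202.4
  D: 1402 − 1(361.3) = 1041
  B: 0 + 2(361.3) = 722.6
  A: 757 (inert)

1040 lbmol/h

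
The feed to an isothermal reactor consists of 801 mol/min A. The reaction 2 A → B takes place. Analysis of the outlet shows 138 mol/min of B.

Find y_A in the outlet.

For B: n = n₀ + 1ξ → 138 = 0 + 1ξ, giving ξ = 138 mol/min.
Outlet amounts (n = n₀ + ν ξ):
  A: 801 − 2(138) = 525
  B: 0 + 1(138) = 138
Total out = 663 mol/min; y_A = 525 / 663 = 0.7919.

0.792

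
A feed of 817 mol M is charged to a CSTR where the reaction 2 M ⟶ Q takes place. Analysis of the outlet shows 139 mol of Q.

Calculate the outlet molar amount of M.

For Q: n = n₀ + 1ξ → 139 = 0 + 1ξ, giving ξ = 139 mol.
Outlet amounts (n = n₀ + ν ξ):
  M: 817 − 2(139) = 539
  Q: 0 + 1(139) = 139

539 mol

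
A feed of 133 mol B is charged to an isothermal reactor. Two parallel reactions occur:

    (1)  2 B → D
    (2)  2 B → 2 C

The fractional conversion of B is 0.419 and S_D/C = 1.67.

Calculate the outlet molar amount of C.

Conversion of B: B consumed = 0.419 × 133 = 55.73 mol = 2ξ₁ + 2ξ₂.
Selectivity: 1ξ₁ / (2ξ₂) = 1.67 → ξ₁ = 3.34 ξ₂.
Substitute: (2·3.34 + 2) ξ₂ = 55.73 → ξ₂ = 6.42 mol, ξ₁ = 21.44 mol.
Outlet amounts (n = n₀ + Σ ν·ξ):
  B: 133 − 2(21.44) − 2(6.42) = 77.27
  D: 0 + 1(21.44) = 21.44
  C: 0 + 2(6.42) = 12.84

12.8 mol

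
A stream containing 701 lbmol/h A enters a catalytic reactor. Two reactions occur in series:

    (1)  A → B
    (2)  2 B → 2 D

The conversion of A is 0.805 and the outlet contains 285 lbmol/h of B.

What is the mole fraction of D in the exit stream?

0.398

Conversion of A: A consumed = 1ξ₁ = 0.805 × 701 → ξ₁ = 564.3 lbmol/h.
B balance: n_B = 0 + 1ξ₁ − 2ξ₂ = 285 → ξ₂ = (1·564.3 − 285)/2 = 139.7 lbmol/h.
Outlet amounts (n = n₀ + Σ ν·ξ):
  A: 701 − 1(564.3) = 136.7
  B: 0 + 1(564.3) − 2(139.7) = 285
  D: 0 + 2(139.7) = 279.3
Total out = 701 lbmol/h; y_D = 279.3 / 701 = 0.3984.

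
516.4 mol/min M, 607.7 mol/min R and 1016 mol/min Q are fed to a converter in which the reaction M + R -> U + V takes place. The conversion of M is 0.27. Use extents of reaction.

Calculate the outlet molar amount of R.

468 mol/min

M reacted = 0.27 × 516.4 = 139.4 mol/min; ν_M = −1, so ξ = 139.4/1 = 139.4 mol/min.
Outlet amounts (n = n₀ + ν ξ):
  M: 516.4 − 1(139.4) = 377
  R: 607.7 − 1(139.4) = 468.3
  U: 0 + 1(139.4) = 139.4
  V: 0 + 1(139.4) = 139.4
  Q: 1016 (inert)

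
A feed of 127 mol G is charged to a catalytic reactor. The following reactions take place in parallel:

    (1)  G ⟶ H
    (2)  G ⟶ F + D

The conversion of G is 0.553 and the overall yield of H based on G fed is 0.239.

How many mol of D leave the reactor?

Yield of H: 1ξ₁ / 127 = 0.239 → ξ₁ = 30.35 mol.
Conversion of G: 1ξ₁ + 1ξ₂ = 0.553 × 127 = 70.23 → ξ₂ = 39.88 mol.
Outlet amounts (n = n₀ + Σ ν·ξ):
  G: 127 − 1(30.35) − 1(39.88) = 56.77
  H: 0 + 1(30.35) = 30.35
  F: 0 + 1(39.88) = 39.88
  D: 0 + 1(39.88) = 39.88

39.9 mol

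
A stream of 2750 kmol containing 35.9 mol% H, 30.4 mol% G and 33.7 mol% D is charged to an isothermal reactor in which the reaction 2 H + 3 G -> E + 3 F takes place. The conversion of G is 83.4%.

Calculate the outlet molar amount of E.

G reacted = 0.834 × 836 = 697.2 kmol; ν_G = −3, so ξ = 697.2/3 = 232.4 kmol.
Outlet amounts (n = n₀ + ν ξ):
  H: 987.2 − 2(232.4) = 522.4
  G: 836 − 3(232.4) = 138.8
  E: 0 + 1(232.4) = 232.4
  F: 0 + 3(232.4) = 697.2
  D: 926.8 (inert)

232 kmol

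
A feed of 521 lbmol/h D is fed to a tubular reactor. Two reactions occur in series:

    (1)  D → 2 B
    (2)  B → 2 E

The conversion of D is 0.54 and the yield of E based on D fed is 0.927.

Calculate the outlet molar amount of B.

Conversion of D: D consumed = 1ξ₁ = 0.54 × 521 → ξ₁ = 281.3 lbmol/h.
Yield of E: 2ξ₂ / 521 = 0.927 → ξ₂ = 241.5 lbmol/h.
Outlet amounts (n = n₀ + Σ ν·ξ):
  D: 521 − 1(281.3) = 239.7
  B: 0 + 2(281.3) − 1(241.5) = 321.2
  E: 0 + 2(241.5) = 483

321 lbmol/h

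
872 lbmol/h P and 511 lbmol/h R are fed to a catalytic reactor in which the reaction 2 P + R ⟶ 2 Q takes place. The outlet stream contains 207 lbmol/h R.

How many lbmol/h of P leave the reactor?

For R: n = n₀ − 1ξ → 207 = 511 − 1ξ, giving ξ = 304 lbmol/h.
Outlet amounts (n = n₀ + ν ξ):
  P: 872 − 2(304) = 264
  R: 511 − 1(304) = 207
  Q: 0 + 2(304) = 608

264 lbmol/h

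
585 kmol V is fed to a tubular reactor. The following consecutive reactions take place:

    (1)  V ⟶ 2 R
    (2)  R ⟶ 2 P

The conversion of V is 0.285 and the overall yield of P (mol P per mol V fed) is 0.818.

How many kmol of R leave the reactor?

Conversion of V: V consumed = 1ξ₁ = 0.285 × 585 → ξ₁ = 166.7 kmol.
Yield of P: 2ξ₂ / 585 = 0.818 → ξ₂ = 239.3 kmol.
Outlet amounts (n = n₀ + Σ ν·ξ):
  V: 585 − 1(166.7) = 418.3
  R: 0 + 2(166.7) − 1(239.3) = 94.19
  P: 0 + 2(239.3) = 478.5

94.2 kmol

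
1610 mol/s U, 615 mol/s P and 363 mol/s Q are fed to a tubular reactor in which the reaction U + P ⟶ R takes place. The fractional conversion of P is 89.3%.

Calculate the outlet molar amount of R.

549 mol/s

P reacted = 0.893 × 615 = 549.2 mol/s; ν_P = −1, so ξ = 549.2/1 = 549.2 mol/s.
Outlet amounts (n = n₀ + ν ξ):
  U: 1610 − 1(549.2) = 1061
  P: 615 − 1(549.2) = 65.8
  R: 0 + 1(549.2) = 549.2
  Q: 363 (inert)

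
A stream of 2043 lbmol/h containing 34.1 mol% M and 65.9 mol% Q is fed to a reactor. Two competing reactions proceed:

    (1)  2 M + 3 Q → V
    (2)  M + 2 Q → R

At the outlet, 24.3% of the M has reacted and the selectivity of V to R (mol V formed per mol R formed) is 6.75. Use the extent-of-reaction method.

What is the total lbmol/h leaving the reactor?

Conversion of M: M consumed = 0.243 × 696.7 = 169.3 lbmol/h = 2ξ₁ + 1ξ₂.
Selectivity: 1ξ₁ / (1ξ₂) = 6.75 → ξ₁ = 6.75 ξ₂.
Substitute: (2·6.75 + 1) ξ₂ = 169.3 → ξ₂ = 11.68 lbmol/h, ξ₁ = 78.81 lbmol/h.
Outlet amounts (n = n₀ + Σ ν·ξ):
  M: 696.7 − 2(78.81) − 1(11.68) = 527.4
  Q: 1346 − 3(78.81) − 2(11.68) = 1087
  V: 0 + 1(78.81) = 78.81
  R: 0 + 1(11.68) = 11.68
Total out = 527.4 + 1087 + 78.81 + 11.68 = 1704 lbmol/h.

1700 lbmol/h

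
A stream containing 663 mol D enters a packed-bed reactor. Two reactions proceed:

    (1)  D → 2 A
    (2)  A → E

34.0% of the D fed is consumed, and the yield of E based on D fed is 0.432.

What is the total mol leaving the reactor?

Conversion of D: D consumed = 1ξ₁ = 0.34 × 663 → ξ₁ = 225.4 mol.
Yield of E: 1ξ₂ / 663 = 0.432 → ξ₂ = 286.4 mol.
Outlet amounts (n = n₀ + Σ ν·ξ):
  D: 663 − 1(225.4) = 437.6
  A: 0 + 2(225.4) − 1(286.4) = 164.4
  E: 0 + 1(286.4) = 286.4
Total out = 437.6 + 164.4 + 286.4 = 888.4 mol.

888 mol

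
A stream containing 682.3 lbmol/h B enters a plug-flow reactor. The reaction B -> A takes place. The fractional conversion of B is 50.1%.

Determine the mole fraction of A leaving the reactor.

0.501

B reacted = 0.501 × 682.3 = 341.8 lbmol/h; ν_B = −1, so ξ = 341.8/1 = 341.8 lbmol/h.
Outlet amounts (n = n₀ + ν ξ):
  B: 682.3 − 1(341.8) = 340.5
  A: 0 + 1(341.8) = 341.8
Total out = 682.3 lbmol/h; y_A = 341.8 / 682.3 = 0.501.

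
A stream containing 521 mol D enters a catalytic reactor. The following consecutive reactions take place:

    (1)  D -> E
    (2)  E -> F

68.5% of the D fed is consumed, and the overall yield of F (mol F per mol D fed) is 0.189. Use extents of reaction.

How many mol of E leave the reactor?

258 mol

Conversion of D: D consumed = 1ξ₁ = 0.685 × 521 → ξ₁ = 356.9 mol.
Yield of F: 1ξ₂ / 521 = 0.189 → ξ₂ = 98.47 mol.
Outlet amounts (n = n₀ + Σ ν·ξ):
  D: 521 − 1(356.9) = 164.1
  E: 0 + 1(356.9) − 1(98.47) = 258.4
  F: 0 + 1(98.47) = 98.47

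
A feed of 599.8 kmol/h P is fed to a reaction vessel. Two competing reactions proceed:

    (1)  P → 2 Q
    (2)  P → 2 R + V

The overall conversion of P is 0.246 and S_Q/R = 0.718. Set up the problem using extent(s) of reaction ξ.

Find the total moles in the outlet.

Conversion of P: P consumed = 0.246 × 599.8 = 147.6 kmol/h = 1ξ₁ + 1ξ₂.
Selectivity: 2ξ₁ / (2ξ₂) = 0.718 → ξ₁ = 0.718 ξ₂.
Substitute: (1·0.718 + 1) ξ₂ = 147.6 → ξ₂ = 85.89 kmol/h, ξ₁ = 61.67 kmol/h.
Outlet amounts (n = n₀ + Σ ν·ξ):
  P: 599.8 − 1(61.67) − 1(85.89) = 452.2
  Q: 0 + 2(61.67) = 123.3
  R: 0 + 2(85.89) = 171.8
  V: 0 + 1(85.89) = 85.89
Total out = 452.2 + 123.3 + 171.8 + 85.89 = 833.2 kmol/h.

833 kmol/h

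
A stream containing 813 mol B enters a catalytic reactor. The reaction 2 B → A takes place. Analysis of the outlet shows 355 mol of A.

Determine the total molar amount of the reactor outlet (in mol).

For A: n = n₀ + 1ξ → 355 = 0 + 1ξ, giving ξ = 355 mol.
Outlet amounts (n = n₀ + ν ξ):
  B: 813 − 2(355) = 103
  A: 0 + 1(355) = 355
Total out = 103 + 355 = 458 mol.

458 mol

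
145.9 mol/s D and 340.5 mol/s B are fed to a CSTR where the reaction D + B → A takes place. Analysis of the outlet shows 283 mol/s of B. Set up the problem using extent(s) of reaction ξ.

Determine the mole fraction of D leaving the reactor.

For B: n = n₀ − 1ξ → 283 = 340.5 − 1ξ, giving ξ = 57.5 mol/s.
Outlet amounts (n = n₀ + ν ξ):
  D: 145.9 − 1(57.5) = 88.4
  B: 340.5 − 1(57.5) = 283
  A: 0 + 1(57.5) = 57.5
Total out = 428.9 mol/s; y_D = 88.4 / 428.9 = 0.2061.

0.206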